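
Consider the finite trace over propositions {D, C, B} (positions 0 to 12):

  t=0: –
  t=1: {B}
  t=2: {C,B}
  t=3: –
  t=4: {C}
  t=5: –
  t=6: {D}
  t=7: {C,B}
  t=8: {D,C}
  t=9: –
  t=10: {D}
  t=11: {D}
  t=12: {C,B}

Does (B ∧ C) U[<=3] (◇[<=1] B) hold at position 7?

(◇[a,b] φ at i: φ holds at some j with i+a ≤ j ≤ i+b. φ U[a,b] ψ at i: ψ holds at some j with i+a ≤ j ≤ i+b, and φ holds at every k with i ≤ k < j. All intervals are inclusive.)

Yes

Need some j in [7,10] with ◇[<=1] B, and (B ∧ C) at every k in [7,j-1].
  j=7: ◇[<=1] B holds; no prefix to check → satisfied.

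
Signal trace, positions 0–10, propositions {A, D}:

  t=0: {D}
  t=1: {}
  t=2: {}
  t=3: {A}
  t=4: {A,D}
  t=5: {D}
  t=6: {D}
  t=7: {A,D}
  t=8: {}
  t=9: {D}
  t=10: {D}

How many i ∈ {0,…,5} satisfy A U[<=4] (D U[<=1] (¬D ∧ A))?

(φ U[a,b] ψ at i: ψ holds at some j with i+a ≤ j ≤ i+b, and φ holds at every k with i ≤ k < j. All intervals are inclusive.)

Evaluate at each i in [0,5]:
  i=0: ✗ (lhs fails at k=0 before rhs at j=3)
  i=1: ✗ (lhs fails at k=1 before rhs at j=3)
  i=2: ✗ (lhs fails at k=2 before rhs at j=3)
  i=3: ✓ (rhs at j=3)
  i=4: ✗ (no rhs in [4,8])
  i=5: ✗ (no rhs in [5,9])
Positions where it holds: {3} → 1.

1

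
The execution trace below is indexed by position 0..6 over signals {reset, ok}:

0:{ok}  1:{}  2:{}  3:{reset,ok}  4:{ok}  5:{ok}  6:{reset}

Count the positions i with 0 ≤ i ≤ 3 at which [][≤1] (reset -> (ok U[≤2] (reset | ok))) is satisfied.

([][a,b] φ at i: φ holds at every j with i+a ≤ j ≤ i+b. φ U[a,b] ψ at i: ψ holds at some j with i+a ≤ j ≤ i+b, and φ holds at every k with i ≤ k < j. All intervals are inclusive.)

Evaluate at each i in [0,3]:
  i=0: ✓ (all of [0,1])
  i=1: ✓ (all of [1,2])
  i=2: ✓ (all of [2,3])
  i=3: ✓ (all of [3,4])
Positions where it holds: {0, 1, 2, 3} → 4.

4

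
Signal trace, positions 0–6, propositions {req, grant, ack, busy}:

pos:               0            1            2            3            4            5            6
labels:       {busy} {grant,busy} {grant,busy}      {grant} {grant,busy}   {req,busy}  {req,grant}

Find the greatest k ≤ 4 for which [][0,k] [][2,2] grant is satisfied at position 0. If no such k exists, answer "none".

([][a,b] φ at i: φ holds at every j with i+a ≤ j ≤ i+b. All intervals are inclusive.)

[][2,2] grant must hold from j=0 onward; find where it first fails.
  j=0: holds
  j=1: holds
  j=2: holds
  j=3: fails
Holds on [0,2], so largest k = 2.

2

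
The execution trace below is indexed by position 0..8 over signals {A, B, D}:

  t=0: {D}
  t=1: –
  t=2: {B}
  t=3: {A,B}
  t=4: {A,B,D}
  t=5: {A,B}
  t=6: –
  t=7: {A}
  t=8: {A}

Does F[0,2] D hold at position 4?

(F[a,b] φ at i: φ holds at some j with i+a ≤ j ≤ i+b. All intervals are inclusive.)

Check D at each j in [4,6]:
  j=4: true
  j=5: false
  j=6: false
Found at j=4 → formula holds.

Holds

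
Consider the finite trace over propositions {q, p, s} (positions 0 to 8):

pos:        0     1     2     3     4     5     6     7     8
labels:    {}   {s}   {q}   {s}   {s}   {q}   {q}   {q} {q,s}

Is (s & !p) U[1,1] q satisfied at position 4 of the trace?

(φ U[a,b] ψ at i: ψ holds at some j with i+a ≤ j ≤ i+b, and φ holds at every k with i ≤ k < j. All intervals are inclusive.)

Need some j in [5,5] with q, and (s & !p) at every k in [4,j-1].
  j=5: q holds; (s & !p) holds at every k in [4,4] → satisfied.

Holds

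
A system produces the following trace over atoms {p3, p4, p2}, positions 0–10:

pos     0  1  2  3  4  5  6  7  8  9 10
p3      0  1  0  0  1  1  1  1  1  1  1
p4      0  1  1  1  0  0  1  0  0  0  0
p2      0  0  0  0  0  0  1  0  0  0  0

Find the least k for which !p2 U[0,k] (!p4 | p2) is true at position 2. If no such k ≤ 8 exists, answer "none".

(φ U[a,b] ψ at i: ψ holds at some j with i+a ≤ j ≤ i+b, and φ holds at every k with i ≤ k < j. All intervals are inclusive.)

2

Need earliest j ≥ 2 with (!p4 | p2), and !p2 at every k in [2,j-1].
  j=2: rhs fails.
  j=3: rhs fails.
  j=4: rhs holds; lhs holds on [2,3]. k = 2.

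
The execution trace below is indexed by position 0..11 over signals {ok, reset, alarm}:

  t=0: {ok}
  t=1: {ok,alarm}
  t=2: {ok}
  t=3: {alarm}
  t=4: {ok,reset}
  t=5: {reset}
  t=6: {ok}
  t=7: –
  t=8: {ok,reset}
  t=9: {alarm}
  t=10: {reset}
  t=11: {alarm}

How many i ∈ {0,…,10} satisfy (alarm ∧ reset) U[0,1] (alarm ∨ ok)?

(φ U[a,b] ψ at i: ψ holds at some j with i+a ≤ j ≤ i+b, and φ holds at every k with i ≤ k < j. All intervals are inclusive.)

Evaluate at each i in [0,10]:
  i=0: ✓ (rhs at j=0)
  i=1: ✓ (rhs at j=1)
  i=2: ✓ (rhs at j=2)
  i=3: ✓ (rhs at j=3)
  i=4: ✓ (rhs at j=4)
  i=5: ✗ (lhs fails at k=5 before rhs at j=6)
  i=6: ✓ (rhs at j=6)
  i=7: ✗ (lhs fails at k=7 before rhs at j=8)
  i=8: ✓ (rhs at j=8)
  i=9: ✓ (rhs at j=9)
  i=10: ✗ (lhs fails at k=10 before rhs at j=11)
Positions where it holds: {0, 1, 2, 3, 4, 6, 8, 9} → 8.

8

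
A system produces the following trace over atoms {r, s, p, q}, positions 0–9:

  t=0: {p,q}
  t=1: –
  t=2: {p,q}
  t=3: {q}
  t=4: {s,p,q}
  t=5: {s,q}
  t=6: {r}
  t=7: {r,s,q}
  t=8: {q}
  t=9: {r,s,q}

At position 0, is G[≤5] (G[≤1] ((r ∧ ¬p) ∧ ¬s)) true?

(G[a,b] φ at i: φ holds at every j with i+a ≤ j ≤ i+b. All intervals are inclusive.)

Check G[≤1] ((r ∧ ¬p) ∧ ¬s) at every j in [0,5]:
  j=0: fails at 0
  j=1: fails at 1
  j=2: fails at 2
  j=3: fails at 3
  j=4: fails at 4
  j=5: fails at 5
Fails at j=0 → formula fails.

No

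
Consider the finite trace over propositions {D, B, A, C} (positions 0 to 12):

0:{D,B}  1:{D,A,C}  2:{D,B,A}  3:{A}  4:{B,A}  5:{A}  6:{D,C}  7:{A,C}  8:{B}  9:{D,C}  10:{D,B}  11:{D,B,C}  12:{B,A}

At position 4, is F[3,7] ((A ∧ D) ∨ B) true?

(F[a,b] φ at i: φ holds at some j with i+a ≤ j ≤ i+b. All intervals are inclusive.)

Check ((A ∧ D) ∨ B) at each j in [7,11]:
  j=7: false
  j=8: true
  j=9: false
  j=10: true
  j=11: true
Found at j=8 → formula holds.

Yes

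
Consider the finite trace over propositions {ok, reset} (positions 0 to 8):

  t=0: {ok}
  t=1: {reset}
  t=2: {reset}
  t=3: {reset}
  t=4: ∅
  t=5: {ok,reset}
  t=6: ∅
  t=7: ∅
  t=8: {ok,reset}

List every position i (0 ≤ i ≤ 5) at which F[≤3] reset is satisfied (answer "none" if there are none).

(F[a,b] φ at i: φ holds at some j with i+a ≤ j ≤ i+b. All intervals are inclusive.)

Evaluate at each i in [0,5]:
  i=0: ✓ (witness j=1)
  i=1: ✓ (witness j=1)
  i=2: ✓ (witness j=2)
  i=3: ✓ (witness j=3)
  i=4: ✓ (witness j=5)
  i=5: ✓ (witness j=5)

0, 1, 2, 3, 4, 5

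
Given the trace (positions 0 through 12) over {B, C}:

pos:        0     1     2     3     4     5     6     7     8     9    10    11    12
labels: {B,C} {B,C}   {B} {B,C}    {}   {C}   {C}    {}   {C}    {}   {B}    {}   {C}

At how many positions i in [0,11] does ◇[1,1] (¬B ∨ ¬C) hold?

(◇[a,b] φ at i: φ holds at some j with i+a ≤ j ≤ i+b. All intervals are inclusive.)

Evaluate at each i in [0,11]:
  i=0: ✗ (none in [1,1])
  i=1: ✓ (witness j=2)
  i=2: ✗ (none in [3,3])
  i=3: ✓ (witness j=4)
  i=4: ✓ (witness j=5)
  i=5: ✓ (witness j=6)
  i=6: ✓ (witness j=7)
  i=7: ✓ (witness j=8)
  i=8: ✓ (witness j=9)
  i=9: ✓ (witness j=10)
  i=10: ✓ (witness j=11)
  i=11: ✓ (witness j=12)
Positions where it holds: {1, 3, 4, 5, 6, 7, 8, 9, 10, 11} → 10.

10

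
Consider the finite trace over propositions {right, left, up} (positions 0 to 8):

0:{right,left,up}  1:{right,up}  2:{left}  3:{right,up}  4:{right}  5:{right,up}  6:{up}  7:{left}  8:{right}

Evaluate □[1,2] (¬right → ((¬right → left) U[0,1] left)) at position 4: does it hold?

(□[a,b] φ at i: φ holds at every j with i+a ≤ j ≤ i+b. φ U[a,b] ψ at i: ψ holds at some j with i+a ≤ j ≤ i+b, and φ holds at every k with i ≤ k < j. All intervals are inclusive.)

Check (¬right → ((¬right → left) U[0,1] left)) at every j in [5,6]:
  j=5: antecedent false → ✓
  j=6: antecedent true; consequent fails → ✗
Fails at j=6 → formula fails.

False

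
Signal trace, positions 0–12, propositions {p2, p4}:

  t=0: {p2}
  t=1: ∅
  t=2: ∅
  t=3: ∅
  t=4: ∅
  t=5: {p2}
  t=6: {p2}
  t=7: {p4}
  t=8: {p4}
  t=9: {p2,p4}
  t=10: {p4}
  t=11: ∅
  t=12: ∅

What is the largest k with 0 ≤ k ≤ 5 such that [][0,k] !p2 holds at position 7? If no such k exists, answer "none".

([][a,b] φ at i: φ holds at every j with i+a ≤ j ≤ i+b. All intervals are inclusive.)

!p2 must hold from j=7 onward; find where it first fails.
  j=7: holds
  j=8: holds
  j=9: fails
Holds on [7,8], so largest k = 1.

1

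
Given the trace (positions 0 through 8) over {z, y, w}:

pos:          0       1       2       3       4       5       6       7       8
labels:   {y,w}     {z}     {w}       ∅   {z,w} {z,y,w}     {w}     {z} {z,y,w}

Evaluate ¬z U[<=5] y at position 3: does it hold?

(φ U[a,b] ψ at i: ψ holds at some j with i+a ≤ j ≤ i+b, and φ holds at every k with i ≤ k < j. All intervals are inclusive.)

Need some j in [3,8] with y, and ¬z at every k in [3,j-1].
  j=3: y false.
  j=4: y false.
  j=5: y holds, but ¬z fails at k=4 → not this j.
  j=6: y false.
  j=7: y false.
  j=8: y holds, but ¬z fails at k=4 → not this j.
No j in the window works → until fails.

Does not hold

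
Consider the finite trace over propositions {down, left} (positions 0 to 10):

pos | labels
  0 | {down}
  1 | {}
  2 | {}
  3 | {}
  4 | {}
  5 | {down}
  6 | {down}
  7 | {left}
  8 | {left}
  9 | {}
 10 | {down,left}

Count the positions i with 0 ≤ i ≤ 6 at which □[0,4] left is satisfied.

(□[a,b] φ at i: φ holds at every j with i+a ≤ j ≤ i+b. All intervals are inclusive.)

Evaluate at each i in [0,6]:
  i=0: ✗ (fails at j=0)
  i=1: ✗ (fails at j=1)
  i=2: ✗ (fails at j=2)
  i=3: ✗ (fails at j=3)
  i=4: ✗ (fails at j=4)
  i=5: ✗ (fails at j=5)
  i=6: ✗ (fails at j=6)
Positions where it holds: {} → 0.

0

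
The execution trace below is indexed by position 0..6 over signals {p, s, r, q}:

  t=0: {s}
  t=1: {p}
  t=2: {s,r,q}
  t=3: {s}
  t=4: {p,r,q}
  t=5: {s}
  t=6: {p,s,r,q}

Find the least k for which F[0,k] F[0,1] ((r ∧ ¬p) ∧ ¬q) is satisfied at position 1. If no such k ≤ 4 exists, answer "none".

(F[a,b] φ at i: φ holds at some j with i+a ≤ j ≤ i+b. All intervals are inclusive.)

Scan j = 1,2,… for F[0,1] ((r ∧ ¬p) ∧ ¬q):
  j=1: fails
  j=2: fails
  j=3: fails
  j=4: fails
  j=5: fails
No j in [1,5] satisfies it → none.

none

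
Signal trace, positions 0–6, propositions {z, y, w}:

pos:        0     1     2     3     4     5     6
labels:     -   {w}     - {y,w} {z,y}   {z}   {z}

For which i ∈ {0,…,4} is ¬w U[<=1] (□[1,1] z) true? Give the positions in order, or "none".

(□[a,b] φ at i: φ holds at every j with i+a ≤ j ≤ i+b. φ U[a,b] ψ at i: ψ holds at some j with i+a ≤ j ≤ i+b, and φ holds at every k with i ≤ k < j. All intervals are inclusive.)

Evaluate at each i in [0,4]:
  i=0: ✗ (no rhs in [0,1])
  i=1: ✗ (no rhs in [1,2])
  i=2: ✓ (rhs at j=3; lhs holds on [2,2])
  i=3: ✓ (rhs at j=3)
  i=4: ✓ (rhs at j=4)

2, 3, 4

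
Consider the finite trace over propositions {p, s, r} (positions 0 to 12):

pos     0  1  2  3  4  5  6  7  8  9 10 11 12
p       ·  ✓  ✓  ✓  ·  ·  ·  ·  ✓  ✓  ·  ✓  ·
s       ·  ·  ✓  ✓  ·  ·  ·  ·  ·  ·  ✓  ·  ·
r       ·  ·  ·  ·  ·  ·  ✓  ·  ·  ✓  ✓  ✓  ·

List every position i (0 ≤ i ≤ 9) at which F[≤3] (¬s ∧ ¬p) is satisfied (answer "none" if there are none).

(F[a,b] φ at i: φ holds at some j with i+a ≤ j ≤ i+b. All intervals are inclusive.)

Evaluate at each i in [0,9]:
  i=0: ✓ (witness j=0)
  i=1: ✓ (witness j=4)
  i=2: ✓ (witness j=4)
  i=3: ✓ (witness j=4)
  i=4: ✓ (witness j=4)
  i=5: ✓ (witness j=5)
  i=6: ✓ (witness j=6)
  i=7: ✓ (witness j=7)
  i=8: ✗ (none in [8,11])
  i=9: ✓ (witness j=12)

0, 1, 2, 3, 4, 5, 6, 7, 9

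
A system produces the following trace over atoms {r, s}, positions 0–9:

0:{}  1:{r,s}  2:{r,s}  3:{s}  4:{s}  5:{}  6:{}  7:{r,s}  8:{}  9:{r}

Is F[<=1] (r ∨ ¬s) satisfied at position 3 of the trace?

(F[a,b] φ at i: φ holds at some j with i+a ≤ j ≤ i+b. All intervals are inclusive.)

Check (r ∨ ¬s) at each j in [3,4]:
  j=3: false
  j=4: false
No position in the window satisfies it → formula fails.

Does not hold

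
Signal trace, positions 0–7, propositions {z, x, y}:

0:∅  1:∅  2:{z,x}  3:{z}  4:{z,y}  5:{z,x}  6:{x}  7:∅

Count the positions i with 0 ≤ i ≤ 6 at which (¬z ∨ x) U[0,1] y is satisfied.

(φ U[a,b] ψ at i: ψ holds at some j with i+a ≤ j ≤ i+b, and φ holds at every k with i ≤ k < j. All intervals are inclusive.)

1

Evaluate at each i in [0,6]:
  i=0: ✗ (no rhs in [0,1])
  i=1: ✗ (no rhs in [1,2])
  i=2: ✗ (no rhs in [2,3])
  i=3: ✗ (lhs fails at k=3 before rhs at j=4)
  i=4: ✓ (rhs at j=4)
  i=5: ✗ (no rhs in [5,6])
  i=6: ✗ (no rhs in [6,7])
Positions where it holds: {4} → 1.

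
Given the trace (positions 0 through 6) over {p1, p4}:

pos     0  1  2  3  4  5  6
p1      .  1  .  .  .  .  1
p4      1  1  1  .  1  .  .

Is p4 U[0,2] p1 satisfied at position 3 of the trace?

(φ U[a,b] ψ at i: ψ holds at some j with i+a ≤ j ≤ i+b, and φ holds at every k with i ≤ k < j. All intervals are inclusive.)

Need some j in [3,5] with p1, and p4 at every k in [3,j-1].
  j=3: p1 false.
  j=4: p1 false.
  j=5: p1 false.
No j in the window works → until fails.

Does not hold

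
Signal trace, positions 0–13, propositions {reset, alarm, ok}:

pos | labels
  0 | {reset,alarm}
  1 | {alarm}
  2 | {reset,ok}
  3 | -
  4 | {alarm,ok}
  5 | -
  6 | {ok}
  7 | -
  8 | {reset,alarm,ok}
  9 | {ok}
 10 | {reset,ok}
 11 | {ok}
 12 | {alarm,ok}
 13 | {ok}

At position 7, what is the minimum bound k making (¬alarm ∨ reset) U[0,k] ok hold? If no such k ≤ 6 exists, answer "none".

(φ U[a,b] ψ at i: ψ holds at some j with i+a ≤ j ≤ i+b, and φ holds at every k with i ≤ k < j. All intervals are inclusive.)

Need earliest j ≥ 7 with ok, and (¬alarm ∨ reset) at every k in [7,j-1].
  j=7: rhs fails.
  j=8: rhs holds; lhs holds on [7,7]. k = 1.

1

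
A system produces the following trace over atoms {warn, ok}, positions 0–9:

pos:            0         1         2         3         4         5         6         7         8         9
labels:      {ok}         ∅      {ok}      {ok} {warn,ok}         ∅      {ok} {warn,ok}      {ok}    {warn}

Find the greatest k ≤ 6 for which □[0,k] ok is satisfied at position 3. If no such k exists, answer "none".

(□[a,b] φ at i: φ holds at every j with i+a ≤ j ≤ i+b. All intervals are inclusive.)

ok must hold from j=3 onward; find where it first fails.
  j=3: holds
  j=4: holds
  j=5: fails
Holds on [3,4], so largest k = 1.

1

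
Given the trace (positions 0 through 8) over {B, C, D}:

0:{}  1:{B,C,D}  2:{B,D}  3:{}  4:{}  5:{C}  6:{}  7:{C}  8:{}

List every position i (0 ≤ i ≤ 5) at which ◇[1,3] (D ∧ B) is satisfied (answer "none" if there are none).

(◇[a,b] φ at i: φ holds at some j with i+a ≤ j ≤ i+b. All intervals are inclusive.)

0, 1

Evaluate at each i in [0,5]:
  i=0: ✓ (witness j=1)
  i=1: ✓ (witness j=2)
  i=2: ✗ (none in [3,5])
  i=3: ✗ (none in [4,6])
  i=4: ✗ (none in [5,7])
  i=5: ✗ (none in [6,8])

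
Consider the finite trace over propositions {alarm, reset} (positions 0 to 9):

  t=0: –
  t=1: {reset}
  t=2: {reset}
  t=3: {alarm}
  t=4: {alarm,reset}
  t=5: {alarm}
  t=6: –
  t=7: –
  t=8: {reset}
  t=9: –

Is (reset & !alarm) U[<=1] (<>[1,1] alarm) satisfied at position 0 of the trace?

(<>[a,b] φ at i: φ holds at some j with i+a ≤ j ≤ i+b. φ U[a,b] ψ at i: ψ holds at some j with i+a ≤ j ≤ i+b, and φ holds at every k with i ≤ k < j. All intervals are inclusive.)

Need some j in [0,1] with <>[1,1] alarm, and (reset & !alarm) at every k in [0,j-1].
  j=0: <>[1,1] alarm — fails (none in [1,1]).
  j=1: <>[1,1] alarm — fails (none in [2,2]).
No j in the window works → until fails.

Does not hold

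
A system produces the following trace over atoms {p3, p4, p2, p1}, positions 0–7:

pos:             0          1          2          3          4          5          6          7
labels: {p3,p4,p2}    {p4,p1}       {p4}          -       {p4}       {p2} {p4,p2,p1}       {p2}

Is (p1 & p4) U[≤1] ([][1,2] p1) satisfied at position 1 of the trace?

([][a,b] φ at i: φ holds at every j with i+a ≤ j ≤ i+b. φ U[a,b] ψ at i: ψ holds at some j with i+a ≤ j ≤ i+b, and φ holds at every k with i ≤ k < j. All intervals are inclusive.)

Does not hold

Need some j in [1,2] with [][1,2] p1, and (p1 & p4) at every k in [1,j-1].
  j=1: [][1,2] p1 — fails at 2.
  j=2: [][1,2] p1 — fails at 3.
No j in the window works → until fails.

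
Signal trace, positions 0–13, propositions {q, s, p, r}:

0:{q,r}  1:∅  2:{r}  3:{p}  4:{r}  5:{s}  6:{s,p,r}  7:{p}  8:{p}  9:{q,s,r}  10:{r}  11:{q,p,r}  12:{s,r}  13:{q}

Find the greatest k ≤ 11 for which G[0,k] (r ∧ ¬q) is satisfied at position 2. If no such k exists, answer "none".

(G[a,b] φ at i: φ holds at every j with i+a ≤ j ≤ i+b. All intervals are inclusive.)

(r ∧ ¬q) must hold from j=2 onward; find where it first fails.
  j=2: holds
  j=3: fails
Holds on [2,2], so largest k = 0.

0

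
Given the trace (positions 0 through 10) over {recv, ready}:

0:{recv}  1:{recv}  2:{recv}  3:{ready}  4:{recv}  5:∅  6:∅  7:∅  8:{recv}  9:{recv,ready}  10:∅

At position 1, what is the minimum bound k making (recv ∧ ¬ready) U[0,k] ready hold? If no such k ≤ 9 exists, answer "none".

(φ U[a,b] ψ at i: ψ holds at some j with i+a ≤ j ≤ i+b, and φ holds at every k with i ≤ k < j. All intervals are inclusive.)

2

Need earliest j ≥ 1 with ready, and (recv ∧ ¬ready) at every k in [1,j-1].
  j=1: rhs fails.
  j=2: rhs fails.
  j=3: rhs holds; lhs holds on [1,2]. k = 2.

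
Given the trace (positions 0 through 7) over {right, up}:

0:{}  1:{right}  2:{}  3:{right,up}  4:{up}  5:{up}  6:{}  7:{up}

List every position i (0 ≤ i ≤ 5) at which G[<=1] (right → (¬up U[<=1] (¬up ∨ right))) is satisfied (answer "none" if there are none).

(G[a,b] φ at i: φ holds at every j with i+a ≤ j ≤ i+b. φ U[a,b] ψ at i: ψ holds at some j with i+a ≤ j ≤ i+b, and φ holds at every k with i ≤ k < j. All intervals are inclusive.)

0, 1, 2, 3, 4, 5

Evaluate at each i in [0,5]:
  i=0: ✓ (all of [0,1])
  i=1: ✓ (all of [1,2])
  i=2: ✓ (all of [2,3])
  i=3: ✓ (all of [3,4])
  i=4: ✓ (all of [4,5])
  i=5: ✓ (all of [5,6])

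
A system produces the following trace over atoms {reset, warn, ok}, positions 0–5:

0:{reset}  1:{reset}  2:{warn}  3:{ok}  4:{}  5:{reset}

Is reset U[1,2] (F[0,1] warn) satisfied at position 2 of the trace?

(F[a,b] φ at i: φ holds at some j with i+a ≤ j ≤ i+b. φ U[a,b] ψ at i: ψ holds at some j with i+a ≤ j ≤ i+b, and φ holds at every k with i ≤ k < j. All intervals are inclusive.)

Need some j in [3,4] with F[0,1] warn, and reset at every k in [2,j-1].
  j=3: F[0,1] warn — fails (none in [3,4]).
  j=4: F[0,1] warn — fails (none in [4,5]).
No j in the window works → until fails.

False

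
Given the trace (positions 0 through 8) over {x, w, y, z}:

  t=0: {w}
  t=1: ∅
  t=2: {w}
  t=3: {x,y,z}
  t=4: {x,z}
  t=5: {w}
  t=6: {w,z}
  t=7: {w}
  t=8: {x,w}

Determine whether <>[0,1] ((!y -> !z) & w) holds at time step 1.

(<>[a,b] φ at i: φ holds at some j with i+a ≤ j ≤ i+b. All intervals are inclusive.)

Check ((!y -> !z) & w) at each j in [1,2]:
  j=1: false
  j=2: true
Found at j=2 → formula holds.

True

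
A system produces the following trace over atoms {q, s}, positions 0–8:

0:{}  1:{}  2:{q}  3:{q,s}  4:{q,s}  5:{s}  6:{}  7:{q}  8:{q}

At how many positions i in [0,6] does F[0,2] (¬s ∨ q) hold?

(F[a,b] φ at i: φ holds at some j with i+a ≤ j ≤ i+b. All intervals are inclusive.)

Evaluate at each i in [0,6]:
  i=0: ✓ (witness j=0)
  i=1: ✓ (witness j=1)
  i=2: ✓ (witness j=2)
  i=3: ✓ (witness j=3)
  i=4: ✓ (witness j=4)
  i=5: ✓ (witness j=6)
  i=6: ✓ (witness j=6)
Positions where it holds: {0, 1, 2, 3, 4, 5, 6} → 7.

7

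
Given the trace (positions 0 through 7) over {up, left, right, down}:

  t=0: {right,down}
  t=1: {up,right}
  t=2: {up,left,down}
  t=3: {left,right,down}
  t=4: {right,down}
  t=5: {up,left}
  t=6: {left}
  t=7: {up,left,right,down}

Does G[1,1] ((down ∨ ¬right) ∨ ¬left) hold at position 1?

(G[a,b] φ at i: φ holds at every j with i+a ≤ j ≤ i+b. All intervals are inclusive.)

Check ((down ∨ ¬right) ∨ ¬left) at every j in [2,2]:
  j=2: true
All positions satisfy it → formula holds.

True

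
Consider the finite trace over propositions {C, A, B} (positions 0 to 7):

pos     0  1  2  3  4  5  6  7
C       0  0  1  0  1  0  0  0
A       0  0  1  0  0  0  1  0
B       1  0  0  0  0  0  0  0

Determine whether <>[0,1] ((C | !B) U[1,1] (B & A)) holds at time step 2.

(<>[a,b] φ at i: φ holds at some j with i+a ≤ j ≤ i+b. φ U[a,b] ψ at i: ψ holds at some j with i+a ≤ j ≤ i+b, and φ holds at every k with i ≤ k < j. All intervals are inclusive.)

Check ((C | !B) U[1,1] (B & A)) at each j in [2,3]:
  j=2: fails
  j=3: fails
No position in the window satisfies it → formula fails.

No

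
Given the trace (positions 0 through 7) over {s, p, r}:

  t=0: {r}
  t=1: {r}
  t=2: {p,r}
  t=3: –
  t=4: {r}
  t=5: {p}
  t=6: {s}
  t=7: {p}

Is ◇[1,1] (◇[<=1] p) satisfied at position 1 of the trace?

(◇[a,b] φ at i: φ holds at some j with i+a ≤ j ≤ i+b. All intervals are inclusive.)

Yes

Check ◇[<=1] p at each j in [2,2]:
  j=2: holds (witness at 2)
Found at j=2 → formula holds.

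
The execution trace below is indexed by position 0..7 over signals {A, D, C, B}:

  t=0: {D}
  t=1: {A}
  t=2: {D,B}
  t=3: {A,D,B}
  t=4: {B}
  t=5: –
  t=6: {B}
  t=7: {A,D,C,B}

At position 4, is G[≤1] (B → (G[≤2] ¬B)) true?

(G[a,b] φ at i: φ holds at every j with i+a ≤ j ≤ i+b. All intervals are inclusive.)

Does not hold

Check (B → (G[≤2] ¬B)) at every j in [4,5]:
  j=4: antecedent true; consequent fails at 4 → ✗
  j=5: antecedent false → ✓
Fails at j=4 → formula fails.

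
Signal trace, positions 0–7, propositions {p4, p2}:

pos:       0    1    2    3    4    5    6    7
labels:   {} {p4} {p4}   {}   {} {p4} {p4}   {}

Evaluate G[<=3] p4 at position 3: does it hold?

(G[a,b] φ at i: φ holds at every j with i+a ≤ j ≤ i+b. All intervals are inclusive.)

Does not hold

Check p4 at every j in [3,6]:
  j=3: false
  j=4: false
  j=5: true
  j=6: true
Fails at j=3 → formula fails.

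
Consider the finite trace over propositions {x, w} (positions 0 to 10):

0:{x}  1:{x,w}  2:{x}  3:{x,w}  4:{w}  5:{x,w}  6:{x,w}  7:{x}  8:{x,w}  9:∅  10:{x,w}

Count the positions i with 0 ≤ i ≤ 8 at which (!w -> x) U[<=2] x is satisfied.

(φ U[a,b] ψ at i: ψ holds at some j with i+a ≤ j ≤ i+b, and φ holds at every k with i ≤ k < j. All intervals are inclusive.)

9

Evaluate at each i in [0,8]:
  i=0: ✓ (rhs at j=0)
  i=1: ✓ (rhs at j=1)
  i=2: ✓ (rhs at j=2)
  i=3: ✓ (rhs at j=3)
  i=4: ✓ (rhs at j=5; lhs holds on [4,4])
  i=5: ✓ (rhs at j=5)
  i=6: ✓ (rhs at j=6)
  i=7: ✓ (rhs at j=7)
  i=8: ✓ (rhs at j=8)
Positions where it holds: {0, 1, 2, 3, 4, 5, 6, 7, 8} → 9.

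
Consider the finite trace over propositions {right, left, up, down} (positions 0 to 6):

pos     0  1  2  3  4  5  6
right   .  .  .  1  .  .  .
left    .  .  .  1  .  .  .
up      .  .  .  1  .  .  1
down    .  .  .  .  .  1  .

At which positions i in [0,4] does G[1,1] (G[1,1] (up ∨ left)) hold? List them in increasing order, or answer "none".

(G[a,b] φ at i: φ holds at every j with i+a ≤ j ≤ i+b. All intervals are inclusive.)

Evaluate at each i in [0,4]:
  i=0: ✗ (fails at j=1)
  i=1: ✓ (all of [2,2])
  i=2: ✗ (fails at j=3)
  i=3: ✗ (fails at j=4)
  i=4: ✓ (all of [5,5])

1, 4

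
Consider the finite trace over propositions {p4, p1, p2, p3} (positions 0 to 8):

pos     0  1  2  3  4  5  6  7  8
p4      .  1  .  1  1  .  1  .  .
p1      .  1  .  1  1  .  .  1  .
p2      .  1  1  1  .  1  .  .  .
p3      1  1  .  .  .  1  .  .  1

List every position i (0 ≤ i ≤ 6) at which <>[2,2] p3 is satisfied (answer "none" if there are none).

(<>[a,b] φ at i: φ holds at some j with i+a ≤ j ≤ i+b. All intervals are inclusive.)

3, 6

Evaluate at each i in [0,6]:
  i=0: ✗ (none in [2,2])
  i=1: ✗ (none in [3,3])
  i=2: ✗ (none in [4,4])
  i=3: ✓ (witness j=5)
  i=4: ✗ (none in [6,6])
  i=5: ✗ (none in [7,7])
  i=6: ✓ (witness j=8)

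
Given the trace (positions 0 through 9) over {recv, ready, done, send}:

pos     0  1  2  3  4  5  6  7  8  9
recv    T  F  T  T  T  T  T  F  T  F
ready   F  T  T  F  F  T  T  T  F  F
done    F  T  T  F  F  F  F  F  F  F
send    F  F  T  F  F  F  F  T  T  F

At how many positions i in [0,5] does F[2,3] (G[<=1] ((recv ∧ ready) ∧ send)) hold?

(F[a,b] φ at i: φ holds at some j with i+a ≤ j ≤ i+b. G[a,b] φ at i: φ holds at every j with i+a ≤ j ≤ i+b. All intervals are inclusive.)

0

Evaluate at each i in [0,5]:
  i=0: ✗ (none in [2,3])
  i=1: ✗ (none in [3,4])
  i=2: ✗ (none in [4,5])
  i=3: ✗ (none in [5,6])
  i=4: ✗ (none in [6,7])
  i=5: ✗ (none in [7,8])
Positions where it holds: {} → 0.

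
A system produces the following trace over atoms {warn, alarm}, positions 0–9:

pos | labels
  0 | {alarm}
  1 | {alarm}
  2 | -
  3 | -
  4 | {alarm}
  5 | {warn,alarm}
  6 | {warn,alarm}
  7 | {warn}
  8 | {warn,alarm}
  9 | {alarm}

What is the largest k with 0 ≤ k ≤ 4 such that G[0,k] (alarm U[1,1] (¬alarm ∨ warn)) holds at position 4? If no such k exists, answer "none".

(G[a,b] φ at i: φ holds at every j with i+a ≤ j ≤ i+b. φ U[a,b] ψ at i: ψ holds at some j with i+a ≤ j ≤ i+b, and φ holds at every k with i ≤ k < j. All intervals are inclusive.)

2

(alarm U[1,1] (¬alarm ∨ warn)) must hold from j=4 onward; find where it first fails.
  j=4: holds
  j=5: holds
  j=6: holds
  j=7: fails
Holds on [4,6], so largest k = 2.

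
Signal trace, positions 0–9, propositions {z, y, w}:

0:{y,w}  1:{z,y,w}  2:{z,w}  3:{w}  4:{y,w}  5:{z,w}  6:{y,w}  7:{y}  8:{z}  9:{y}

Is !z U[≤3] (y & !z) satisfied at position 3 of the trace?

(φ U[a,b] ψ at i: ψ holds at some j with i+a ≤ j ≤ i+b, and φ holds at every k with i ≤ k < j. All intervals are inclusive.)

Holds

Need some j in [3,6] with (y & !z), and !z at every k in [3,j-1].
  j=3: (y & !z) false.
  j=4: (y & !z) holds; !z holds at every k in [3,3] → satisfied.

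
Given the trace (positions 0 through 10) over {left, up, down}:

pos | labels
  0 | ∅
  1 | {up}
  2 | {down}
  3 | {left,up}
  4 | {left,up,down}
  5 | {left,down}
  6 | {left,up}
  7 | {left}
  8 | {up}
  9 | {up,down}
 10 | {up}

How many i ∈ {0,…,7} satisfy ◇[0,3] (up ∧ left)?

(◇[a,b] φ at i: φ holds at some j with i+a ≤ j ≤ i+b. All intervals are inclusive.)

7

Evaluate at each i in [0,7]:
  i=0: ✓ (witness j=3)
  i=1: ✓ (witness j=3)
  i=2: ✓ (witness j=3)
  i=3: ✓ (witness j=3)
  i=4: ✓ (witness j=4)
  i=5: ✓ (witness j=6)
  i=6: ✓ (witness j=6)
  i=7: ✗ (none in [7,10])
Positions where it holds: {0, 1, 2, 3, 4, 5, 6} → 7.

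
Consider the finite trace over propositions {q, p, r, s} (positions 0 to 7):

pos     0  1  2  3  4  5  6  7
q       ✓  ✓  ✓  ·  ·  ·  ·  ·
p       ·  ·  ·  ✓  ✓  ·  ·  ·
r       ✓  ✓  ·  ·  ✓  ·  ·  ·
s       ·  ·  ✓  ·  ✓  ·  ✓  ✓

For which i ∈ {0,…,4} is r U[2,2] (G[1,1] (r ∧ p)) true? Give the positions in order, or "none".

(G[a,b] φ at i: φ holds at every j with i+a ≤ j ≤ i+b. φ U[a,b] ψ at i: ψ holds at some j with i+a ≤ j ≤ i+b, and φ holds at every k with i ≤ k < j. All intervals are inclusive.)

Evaluate at each i in [0,4]:
  i=0: ✗ (no rhs in [2,2])
  i=1: ✗ (lhs fails at k=2 before rhs at j=3)
  i=2: ✗ (no rhs in [4,4])
  i=3: ✗ (no rhs in [5,5])
  i=4: ✗ (no rhs in [6,6])

none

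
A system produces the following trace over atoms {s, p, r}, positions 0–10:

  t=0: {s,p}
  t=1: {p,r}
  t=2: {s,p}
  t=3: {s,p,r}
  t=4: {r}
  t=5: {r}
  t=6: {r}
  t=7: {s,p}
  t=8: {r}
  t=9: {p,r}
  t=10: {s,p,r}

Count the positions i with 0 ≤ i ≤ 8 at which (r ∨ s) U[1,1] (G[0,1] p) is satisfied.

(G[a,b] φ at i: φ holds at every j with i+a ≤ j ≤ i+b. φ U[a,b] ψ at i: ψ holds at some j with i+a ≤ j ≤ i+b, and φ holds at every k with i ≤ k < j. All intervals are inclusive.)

Evaluate at each i in [0,8]:
  i=0: ✓ (rhs at j=1; lhs holds on [0,0])
  i=1: ✓ (rhs at j=2; lhs holds on [1,1])
  i=2: ✗ (no rhs in [3,3])
  i=3: ✗ (no rhs in [4,4])
  i=4: ✗ (no rhs in [5,5])
  i=5: ✗ (no rhs in [6,6])
  i=6: ✗ (no rhs in [7,7])
  i=7: ✗ (no rhs in [8,8])
  i=8: ✓ (rhs at j=9; lhs holds on [8,8])
Positions where it holds: {0, 1, 8} → 3.

3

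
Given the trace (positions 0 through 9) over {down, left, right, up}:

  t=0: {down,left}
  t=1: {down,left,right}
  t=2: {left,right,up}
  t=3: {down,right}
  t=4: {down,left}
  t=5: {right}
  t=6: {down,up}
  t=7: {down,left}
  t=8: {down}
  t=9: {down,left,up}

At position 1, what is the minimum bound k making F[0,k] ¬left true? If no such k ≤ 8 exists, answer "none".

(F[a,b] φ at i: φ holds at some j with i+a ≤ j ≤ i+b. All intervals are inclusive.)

2

Scan j = 1,2,… for ¬left:
  j=1: fails
  j=2: fails
  j=3: holds
First hit at j=3, so smallest k = 3-1 = 2.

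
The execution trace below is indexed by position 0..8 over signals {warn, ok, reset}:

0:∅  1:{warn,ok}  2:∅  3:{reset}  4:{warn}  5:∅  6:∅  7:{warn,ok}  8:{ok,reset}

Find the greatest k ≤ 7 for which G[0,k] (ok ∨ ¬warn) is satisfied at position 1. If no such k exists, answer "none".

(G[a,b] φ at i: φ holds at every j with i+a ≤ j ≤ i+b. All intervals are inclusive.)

(ok ∨ ¬warn) must hold from j=1 onward; find where it first fails.
  j=1: holds
  j=2: holds
  j=3: holds
  j=4: fails
Holds on [1,3], so largest k = 2.

2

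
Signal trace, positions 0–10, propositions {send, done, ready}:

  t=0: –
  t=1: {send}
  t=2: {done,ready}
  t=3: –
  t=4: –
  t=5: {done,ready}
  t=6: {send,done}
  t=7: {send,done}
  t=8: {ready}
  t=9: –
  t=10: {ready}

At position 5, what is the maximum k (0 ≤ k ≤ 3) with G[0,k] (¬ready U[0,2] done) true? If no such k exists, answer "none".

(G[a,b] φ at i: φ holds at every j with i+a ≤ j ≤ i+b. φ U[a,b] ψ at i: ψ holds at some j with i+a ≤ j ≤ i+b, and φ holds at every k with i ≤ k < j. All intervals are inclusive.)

(¬ready U[0,2] done) must hold from j=5 onward; find where it first fails.
  j=5: holds
  j=6: holds
  j=7: holds
  j=8: fails
Holds on [5,7], so largest k = 2.

2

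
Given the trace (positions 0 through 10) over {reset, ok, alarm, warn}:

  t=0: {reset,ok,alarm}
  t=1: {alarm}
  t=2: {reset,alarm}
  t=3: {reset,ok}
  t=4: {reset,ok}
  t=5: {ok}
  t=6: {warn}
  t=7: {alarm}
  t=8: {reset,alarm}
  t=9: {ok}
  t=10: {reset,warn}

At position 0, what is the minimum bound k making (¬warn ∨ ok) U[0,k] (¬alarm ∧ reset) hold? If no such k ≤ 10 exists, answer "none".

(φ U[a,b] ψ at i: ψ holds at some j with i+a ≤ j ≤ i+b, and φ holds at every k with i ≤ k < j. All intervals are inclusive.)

Need earliest j ≥ 0 with (¬alarm ∧ reset), and (¬warn ∨ ok) at every k in [0,j-1].
  j=0: rhs fails.
  j=1: rhs fails.
  j=2: rhs fails.
  j=3: rhs holds; lhs holds on [0,2]. k = 3.

3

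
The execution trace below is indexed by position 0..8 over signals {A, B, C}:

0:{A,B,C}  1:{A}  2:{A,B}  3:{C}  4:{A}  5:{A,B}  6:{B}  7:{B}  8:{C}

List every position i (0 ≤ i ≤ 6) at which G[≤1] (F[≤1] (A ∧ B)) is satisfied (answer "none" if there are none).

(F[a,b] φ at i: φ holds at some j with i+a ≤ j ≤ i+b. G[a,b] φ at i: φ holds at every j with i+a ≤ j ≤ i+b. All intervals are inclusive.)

Evaluate at each i in [0,6]:
  i=0: ✓ (all of [0,1])
  i=1: ✓ (all of [1,2])
  i=2: ✗ (fails at j=3)
  i=3: ✗ (fails at j=3)
  i=4: ✓ (all of [4,5])
  i=5: ✗ (fails at j=6)
  i=6: ✗ (fails at j=6)

0, 1, 4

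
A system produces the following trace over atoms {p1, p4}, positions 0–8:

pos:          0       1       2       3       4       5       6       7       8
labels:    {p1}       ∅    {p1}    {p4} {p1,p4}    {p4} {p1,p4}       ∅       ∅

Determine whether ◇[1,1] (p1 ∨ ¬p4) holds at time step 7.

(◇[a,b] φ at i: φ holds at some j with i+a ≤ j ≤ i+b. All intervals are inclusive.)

Check (p1 ∨ ¬p4) at each j in [8,8]:
  j=8: true
Found at j=8 → formula holds.

Yes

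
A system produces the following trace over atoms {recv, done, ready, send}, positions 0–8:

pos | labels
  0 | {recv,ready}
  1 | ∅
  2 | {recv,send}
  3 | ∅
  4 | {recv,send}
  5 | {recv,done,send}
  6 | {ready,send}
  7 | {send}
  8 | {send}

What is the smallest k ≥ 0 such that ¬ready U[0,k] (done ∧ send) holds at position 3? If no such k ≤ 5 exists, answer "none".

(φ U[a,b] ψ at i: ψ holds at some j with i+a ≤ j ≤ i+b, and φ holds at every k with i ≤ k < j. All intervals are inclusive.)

2

Need earliest j ≥ 3 with (done ∧ send), and ¬ready at every k in [3,j-1].
  j=3: rhs fails.
  j=4: rhs fails.
  j=5: rhs holds; lhs holds on [3,4]. k = 2.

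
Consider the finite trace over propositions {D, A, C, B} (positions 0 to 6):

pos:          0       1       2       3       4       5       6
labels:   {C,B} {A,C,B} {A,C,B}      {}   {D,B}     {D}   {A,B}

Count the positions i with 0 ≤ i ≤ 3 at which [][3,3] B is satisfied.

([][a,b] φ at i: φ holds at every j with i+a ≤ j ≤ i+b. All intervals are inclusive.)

2

Evaluate at each i in [0,3]:
  i=0: ✗ (fails at j=3)
  i=1: ✓ (all of [4,4])
  i=2: ✗ (fails at j=5)
  i=3: ✓ (all of [6,6])
Positions where it holds: {1, 3} → 2.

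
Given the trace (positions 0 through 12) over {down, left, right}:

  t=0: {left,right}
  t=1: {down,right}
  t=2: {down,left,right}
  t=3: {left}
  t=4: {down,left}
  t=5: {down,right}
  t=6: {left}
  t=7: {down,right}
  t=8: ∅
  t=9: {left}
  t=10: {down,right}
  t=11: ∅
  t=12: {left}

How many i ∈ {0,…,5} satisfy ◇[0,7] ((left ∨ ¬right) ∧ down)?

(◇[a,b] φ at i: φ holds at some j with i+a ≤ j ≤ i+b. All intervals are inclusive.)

Evaluate at each i in [0,5]:
  i=0: ✓ (witness j=2)
  i=1: ✓ (witness j=2)
  i=2: ✓ (witness j=2)
  i=3: ✓ (witness j=4)
  i=4: ✓ (witness j=4)
  i=5: ✗ (none in [5,12])
Positions where it holds: {0, 1, 2, 3, 4} → 5.

5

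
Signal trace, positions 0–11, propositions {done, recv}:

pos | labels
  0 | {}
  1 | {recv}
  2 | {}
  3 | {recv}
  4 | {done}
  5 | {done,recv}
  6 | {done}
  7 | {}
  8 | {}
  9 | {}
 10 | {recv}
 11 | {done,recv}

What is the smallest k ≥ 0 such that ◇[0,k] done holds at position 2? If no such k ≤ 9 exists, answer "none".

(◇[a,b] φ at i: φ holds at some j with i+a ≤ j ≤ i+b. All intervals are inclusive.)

2

Scan j = 2,3,… for done:
  j=2: fails
  j=3: fails
  j=4: holds
First hit at j=4, so smallest k = 4-2 = 2.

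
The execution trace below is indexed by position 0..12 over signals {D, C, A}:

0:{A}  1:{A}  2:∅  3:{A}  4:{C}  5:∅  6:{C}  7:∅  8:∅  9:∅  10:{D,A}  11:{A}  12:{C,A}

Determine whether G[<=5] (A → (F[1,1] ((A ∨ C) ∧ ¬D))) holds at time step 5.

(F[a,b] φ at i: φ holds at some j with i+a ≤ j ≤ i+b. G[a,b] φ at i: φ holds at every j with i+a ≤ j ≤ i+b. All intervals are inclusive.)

True

Check (A → (F[1,1] ((A ∨ C) ∧ ¬D))) at every j in [5,10]:
  j=5: antecedent false → ✓
  j=6: antecedent false → ✓
  j=7: antecedent false → ✓
  j=8: antecedent false → ✓
  j=9: antecedent false → ✓
  j=10: antecedent true; consequent holds (witness at 11) → ✓
All positions satisfy it → formula holds.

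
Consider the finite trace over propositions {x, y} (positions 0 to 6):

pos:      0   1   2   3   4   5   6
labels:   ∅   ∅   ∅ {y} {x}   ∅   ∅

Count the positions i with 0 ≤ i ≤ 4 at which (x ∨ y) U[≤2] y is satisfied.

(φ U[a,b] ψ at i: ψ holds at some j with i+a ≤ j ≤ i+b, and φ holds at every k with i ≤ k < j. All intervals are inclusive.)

Evaluate at each i in [0,4]:
  i=0: ✗ (no rhs in [0,2])
  i=1: ✗ (lhs fails at k=1 before rhs at j=3)
  i=2: ✗ (lhs fails at k=2 before rhs at j=3)
  i=3: ✓ (rhs at j=3)
  i=4: ✗ (no rhs in [4,6])
Positions where it holds: {3} → 1.

1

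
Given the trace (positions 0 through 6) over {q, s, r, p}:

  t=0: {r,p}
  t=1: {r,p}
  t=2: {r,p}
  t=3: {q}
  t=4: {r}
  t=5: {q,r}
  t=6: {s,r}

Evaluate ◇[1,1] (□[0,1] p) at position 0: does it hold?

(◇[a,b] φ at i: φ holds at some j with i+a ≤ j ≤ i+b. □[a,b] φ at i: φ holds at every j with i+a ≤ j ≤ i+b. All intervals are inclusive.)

Check □[0,1] p at each j in [1,1]:
  j=1: holds on [1,2]
Found at j=1 → formula holds.

Holds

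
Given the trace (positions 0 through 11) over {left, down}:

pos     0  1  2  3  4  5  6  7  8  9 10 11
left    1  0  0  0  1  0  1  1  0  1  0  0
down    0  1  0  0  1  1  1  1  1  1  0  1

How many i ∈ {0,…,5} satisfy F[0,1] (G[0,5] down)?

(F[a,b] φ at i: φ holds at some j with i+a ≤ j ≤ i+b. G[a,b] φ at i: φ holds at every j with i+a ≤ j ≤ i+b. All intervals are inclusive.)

Evaluate at each i in [0,5]:
  i=0: ✗ (none in [0,1])
  i=1: ✗ (none in [1,2])
  i=2: ✗ (none in [2,3])
  i=3: ✓ (witness j=4)
  i=4: ✓ (witness j=4)
  i=5: ✗ (none in [5,6])
Positions where it holds: {3, 4} → 2.

2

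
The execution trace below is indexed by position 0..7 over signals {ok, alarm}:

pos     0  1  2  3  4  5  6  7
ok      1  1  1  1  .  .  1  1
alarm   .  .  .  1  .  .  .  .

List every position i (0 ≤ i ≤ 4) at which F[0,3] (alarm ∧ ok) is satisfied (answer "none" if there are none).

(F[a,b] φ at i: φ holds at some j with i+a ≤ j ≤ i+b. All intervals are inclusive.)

0, 1, 2, 3

Evaluate at each i in [0,4]:
  i=0: ✓ (witness j=3)
  i=1: ✓ (witness j=3)
  i=2: ✓ (witness j=3)
  i=3: ✓ (witness j=3)
  i=4: ✗ (none in [4,7])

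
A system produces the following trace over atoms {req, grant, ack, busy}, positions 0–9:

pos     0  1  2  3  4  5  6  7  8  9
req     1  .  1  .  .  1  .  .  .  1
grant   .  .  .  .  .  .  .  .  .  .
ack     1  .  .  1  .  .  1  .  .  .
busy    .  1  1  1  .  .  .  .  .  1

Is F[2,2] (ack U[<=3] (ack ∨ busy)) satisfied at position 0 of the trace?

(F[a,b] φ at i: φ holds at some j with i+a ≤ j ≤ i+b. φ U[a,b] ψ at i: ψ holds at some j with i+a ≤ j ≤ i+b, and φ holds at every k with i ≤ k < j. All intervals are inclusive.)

Check (ack U[<=3] (ack ∨ busy)) at each j in [2,2]:
  j=2: holds
Found at j=2 → formula holds.

True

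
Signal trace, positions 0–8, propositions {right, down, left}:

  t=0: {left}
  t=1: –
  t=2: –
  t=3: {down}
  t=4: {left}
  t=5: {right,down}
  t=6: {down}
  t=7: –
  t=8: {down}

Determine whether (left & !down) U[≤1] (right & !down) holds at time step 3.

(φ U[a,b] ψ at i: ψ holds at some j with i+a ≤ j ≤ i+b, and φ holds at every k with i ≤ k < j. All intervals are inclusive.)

No

Need some j in [3,4] with (right & !down), and (left & !down) at every k in [3,j-1].
  j=3: (right & !down) false.
  j=4: (right & !down) false.
No j in the window works → until fails.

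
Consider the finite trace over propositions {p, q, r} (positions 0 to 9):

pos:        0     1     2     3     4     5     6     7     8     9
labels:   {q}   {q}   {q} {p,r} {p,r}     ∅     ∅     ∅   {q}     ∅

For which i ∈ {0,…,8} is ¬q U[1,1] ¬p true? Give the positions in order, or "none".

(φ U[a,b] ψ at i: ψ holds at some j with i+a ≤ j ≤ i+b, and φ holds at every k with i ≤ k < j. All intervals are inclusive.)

Evaluate at each i in [0,8]:
  i=0: ✗ (lhs fails at k=0 before rhs at j=1)
  i=1: ✗ (lhs fails at k=1 before rhs at j=2)
  i=2: ✗ (no rhs in [3,3])
  i=3: ✗ (no rhs in [4,4])
  i=4: ✓ (rhs at j=5; lhs holds on [4,4])
  i=5: ✓ (rhs at j=6; lhs holds on [5,5])
  i=6: ✓ (rhs at j=7; lhs holds on [6,6])
  i=7: ✓ (rhs at j=8; lhs holds on [7,7])
  i=8: ✗ (lhs fails at k=8 before rhs at j=9)

4, 5, 6, 7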